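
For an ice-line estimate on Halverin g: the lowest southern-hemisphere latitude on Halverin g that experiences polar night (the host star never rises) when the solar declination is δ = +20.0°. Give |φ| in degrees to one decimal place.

Polar night requires cos H₀ = −tan φ tan δ ≥ 1, i.e. tan φ tan δ ≤ −1.
The boundary is |tan φ| · |tan δ| = 1, so |φ| = 90° − |δ| = 90° − 20.0° = 70.0° in the southern hemisphere.

|φ| = 70.0°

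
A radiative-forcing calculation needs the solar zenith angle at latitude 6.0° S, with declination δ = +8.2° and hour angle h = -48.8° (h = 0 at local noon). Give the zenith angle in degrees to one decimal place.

θ_z = 50.7°

cos θ_z = sin φ sin δ + cos φ cos δ cos h = -0.014909 + 0.648384 = 0.633475.
θ_z = arccos(0.633475) = 50.7°.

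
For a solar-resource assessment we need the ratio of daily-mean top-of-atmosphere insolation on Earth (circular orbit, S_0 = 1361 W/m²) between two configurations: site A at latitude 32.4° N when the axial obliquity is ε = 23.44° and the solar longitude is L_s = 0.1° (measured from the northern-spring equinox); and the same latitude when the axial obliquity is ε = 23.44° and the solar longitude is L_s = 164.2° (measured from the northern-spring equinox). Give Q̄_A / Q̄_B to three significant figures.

— Configuration A (ϕ=+32.4°):
Solar declination: sin δ = sin ε · sin L_s = sin 23.44° × sin 0.1° = 0.00069, so δ = +0.040°.
cos h₀ = −tan(+32.4°) tan(+0.040°) = -0.0004, h₀ = 1.5712 rad.
Bracket: h₀ sin ϕ sin δ + cos ϕ cos δ sin h₀ = 1.5712×0.53583×0.00069 + 0.84433×1.00000×1.00000 = 0.000581 + 0.844330 = 0.844911.
Q̄ = (S_0/π) × [bracket] = (1361/π) × 0.844911 = 366.03 W/m².
— Configuration B (ϕ=+32.4°):
Solar declination: sin δ = sin ε · sin L_s = sin 23.44° × sin 164.2° = 0.10831, so δ = +6.218°.
cos h₀ = −tan(+32.4°) tan(+6.218°) = -0.0691, h₀ = 1.6400 rad.
Bracket: h₀ sin ϕ sin δ + cos ϕ cos δ sin h₀ = 1.6400×0.53583×0.10831 + 0.84433×0.99412×0.99761 = 0.095179 + 0.837359 = 0.932538.
Q̄ = (S_0/π) × [bracket] = (1361/π) × 0.932538 = 403.99 W/m².
Ratio Q̄_A / Q̄_B = 366.03 / 403.99 = 0.9060.

Q̄_A / Q̄_B ≈ 0.906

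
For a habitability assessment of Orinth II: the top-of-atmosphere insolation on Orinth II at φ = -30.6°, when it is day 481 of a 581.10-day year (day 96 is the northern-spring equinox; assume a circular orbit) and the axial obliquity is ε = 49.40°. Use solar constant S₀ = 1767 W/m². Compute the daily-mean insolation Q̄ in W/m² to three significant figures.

Solar longitude: λ_s = 360° × (481 − 96)/581.10 = 238.513°.
sin δ = sin 49.40° × sin 238.513° = -0.64748, so δ = -40.352°.
cos H₀ = −tan(-30.6°) tan(-40.352°) = -0.5025, H₀ = 2.0972 rad.
Bracket: H₀ sin φ sin δ + cos φ cos δ sin H₀ = 2.0972×-0.50904×-0.64748 + 0.86074×0.76209×0.86460 = 0.691223 + 0.567144 = 1.258367.
Q̄ = (S₀/π) × [bracket] = (1767/π) × 1.258367 = 707.8 W/m².

Q̄ ≈ 708 W/m²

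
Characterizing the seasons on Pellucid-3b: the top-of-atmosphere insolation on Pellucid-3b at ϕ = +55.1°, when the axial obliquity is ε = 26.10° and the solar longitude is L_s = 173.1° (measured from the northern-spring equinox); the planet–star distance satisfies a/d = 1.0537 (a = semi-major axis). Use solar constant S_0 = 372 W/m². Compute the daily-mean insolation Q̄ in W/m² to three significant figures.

Q̄ ≈ 84.3 W/m²

Solar declination: sin δ = sin ε · sin L_s = sin 26.10° × sin 173.1° = 0.05285, so δ = +3.030°.
cos h₀ = −tan(+55.1°) tan(+3.030°) = -0.0759, h₀ = 1.6467 rad.
Bracket: h₀ sin ϕ sin δ + cos ϕ cos δ sin h₀ = 1.6467×0.82015×0.05285 + 0.57215×0.99860×0.99712 = 0.071376 + 0.569704 = 0.641080.
Inverse-square distance factor (a/d)² = 1.0537² = 1.110284.
Q̄ = (S_0/π) × 1.110284 × [bracket] = (372/π) × 1.110284 × 0.641080 = 84.28 W/m².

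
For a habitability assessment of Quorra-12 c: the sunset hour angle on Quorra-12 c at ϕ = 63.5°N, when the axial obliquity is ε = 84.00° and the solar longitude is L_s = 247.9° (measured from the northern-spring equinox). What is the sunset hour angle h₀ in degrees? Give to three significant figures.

h₀ = 0.00°

Solar declination: sin δ = sin ε · sin L_s = sin 84.00° × sin 247.9° = -0.92145, so δ = -67.139°.
cos h₀ = −tan ϕ · tan δ = 4.7573 ≥ 1, so the host star never rises (polar night) and h₀ = 0.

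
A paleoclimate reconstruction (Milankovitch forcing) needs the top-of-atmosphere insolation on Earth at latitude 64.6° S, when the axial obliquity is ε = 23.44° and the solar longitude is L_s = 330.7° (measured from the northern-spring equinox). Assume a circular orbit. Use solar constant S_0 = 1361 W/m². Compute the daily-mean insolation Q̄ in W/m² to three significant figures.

Q̄ ≈ 318 W/m²

Solar declination: sin δ = sin ε · sin L_s = sin 23.44° × sin 330.7° = -0.19467, so δ = -11.225°.
cos h₀ = −tan(-64.6°) tan(-11.225°) = -0.4180, h₀ = 2.0020 rad.
Bracket: h₀ sin ϕ sin δ + cos ϕ cos δ sin h₀ = 2.0020×-0.90334×-0.19467 + 0.42894×0.98087×0.90846 = 0.352058 + 0.382220 = 0.734278.
Q̄ = (S_0/π) × [bracket] = (1361/π) × 0.734278 = 318.1 W/m².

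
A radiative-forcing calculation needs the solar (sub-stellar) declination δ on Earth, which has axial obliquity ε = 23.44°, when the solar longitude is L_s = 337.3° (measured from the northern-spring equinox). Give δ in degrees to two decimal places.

sin δ = sin ε · sin L_s = sin 23.44° × sin 337.3° = -0.153509.
δ = arcsin(-0.153509) = -8.83°.

δ = -8.83°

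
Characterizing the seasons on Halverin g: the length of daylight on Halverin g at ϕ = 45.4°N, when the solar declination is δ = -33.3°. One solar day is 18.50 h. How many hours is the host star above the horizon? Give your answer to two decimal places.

cos h₀ = −tan ϕ · tan δ = −tan(+45.4°) × tan(-33.300°) = 0.6661, so h₀ = 0.8418 rad = 48.23°.
Daylight = 2h₀/(2π) × 18.50 h = (0.8418/π) × 18.50 = 4.96 h.

4.96 h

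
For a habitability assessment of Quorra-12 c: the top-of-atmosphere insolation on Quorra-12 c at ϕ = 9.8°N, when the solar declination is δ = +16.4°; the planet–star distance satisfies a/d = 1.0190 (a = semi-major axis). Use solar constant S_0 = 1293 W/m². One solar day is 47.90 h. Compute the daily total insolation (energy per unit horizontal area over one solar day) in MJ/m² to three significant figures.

75.3 MJ/m²

cos h₀ = −tan(+9.8°) tan(+16.400°) = -0.0508, h₀ = 1.6217 rad.
Bracket: h₀ sin ϕ sin δ + cos ϕ cos δ sin h₀ = 1.6217×0.17021×0.28234 + 0.98541×0.95931×0.99871 = 0.077934 + 0.944094 = 1.022028.
Inverse-square distance factor (a/d)² = 1.0190² = 1.038361.
Q̄ = (S_0/π) × 1.038361 × [bracket] = (1293/π) × 1.038361 × 1.022028 = 436.78 W/m².
Daily total = Q̄ × 47.90 h × 3600 s/h = 436.78 × 47.90 × 3600 / 10⁶ = 75.32 MJ/m².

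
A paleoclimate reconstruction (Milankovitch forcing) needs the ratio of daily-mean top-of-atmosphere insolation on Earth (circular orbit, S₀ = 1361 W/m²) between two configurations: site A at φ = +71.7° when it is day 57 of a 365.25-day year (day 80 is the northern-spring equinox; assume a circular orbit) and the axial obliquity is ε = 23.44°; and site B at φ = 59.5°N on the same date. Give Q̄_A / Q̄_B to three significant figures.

— Configuration A (φ=+71.7°):
Solar longitude: λ_s = 360° × (57 − 80)/365.25 = -22.669°, i.e. -22.669° + 360° = 337.331°.
sin δ = sin 23.44° × sin 337.331° = -0.15331, so δ = -8.819°.
cos H₀ = −tan(+71.7°) tan(-8.819°) = 0.4691, H₀ = 1.0825 rad.
Bracket: H₀ sin φ sin δ + cos φ cos δ sin H₀ = 1.0825×0.94943×-0.15331 + 0.31399×0.98818×0.88313 = -0.157566 + 0.274016 = 0.116450.
Q̄ = (S₀/π) × [bracket] = (1361/π) × 0.116450 = 50.448 W/m².
— Configuration B (φ=+59.5°):
cos H₀ = −tan(+59.5°) tan(-8.819°) = 0.2634, H₀ = 1.3043 rad.
Bracket: H₀ sin φ sin δ + cos φ cos δ sin H₀ = 1.3043×0.86163×-0.15331 + 0.50754×0.98818×0.96469 = -0.172293 + 0.483831 = 0.311538.
Q̄ = (S₀/π) × [bracket] = (1361/π) × 0.311538 = 134.96 W/m².
Ratio Q̄_A / Q̄_B = 50.448 / 134.96 = 0.3738.

Q̄_A / Q̄_B ≈ 0.374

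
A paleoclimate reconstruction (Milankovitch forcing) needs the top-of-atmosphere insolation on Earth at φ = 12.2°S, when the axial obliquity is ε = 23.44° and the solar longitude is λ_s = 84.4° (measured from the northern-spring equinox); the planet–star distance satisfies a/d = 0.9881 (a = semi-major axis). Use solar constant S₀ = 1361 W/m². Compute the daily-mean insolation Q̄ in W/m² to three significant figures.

Solar declination: sin δ = sin ε · sin λ_s = sin 23.44° × sin 84.4° = 0.39589, so δ = +23.321°.
cos H₀ = −tan(-12.2°) tan(+23.321°) = 0.0932, H₀ = 1.4775 rad.
Bracket: H₀ sin φ sin δ + cos φ cos δ sin H₀ = 1.4775×-0.21132×0.39589 + 0.97742×0.91830×0.99565 = -0.123607 + 0.893660 = 0.770053.
Inverse-square distance factor (a/d)² = 0.9881² = 0.976342.
Q̄ = (S₀/π) × 0.976342 × [bracket] = (1361/π) × 0.976342 × 0.770053 = 325.7 W/m².

Q̄ ≈ 326 W/m²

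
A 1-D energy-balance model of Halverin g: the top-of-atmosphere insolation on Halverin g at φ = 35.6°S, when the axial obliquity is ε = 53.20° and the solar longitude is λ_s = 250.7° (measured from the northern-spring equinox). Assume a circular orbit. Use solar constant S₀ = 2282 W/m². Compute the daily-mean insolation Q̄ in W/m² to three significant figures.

Q̄ ≈ 1.03e+03 W/m²

Solar declination: sin δ = sin ε · sin λ_s = sin 53.20° × sin 250.7° = -0.75573, so δ = -49.089°.
cos H₀ = −tan(-35.6°) tan(-49.089°) = -0.8262, H₀ = 2.5431 rad.
Bracket: H₀ sin φ sin δ + cos φ cos δ sin H₀ = 2.5431×-0.58212×-0.75573 + 0.81310×0.65488×0.56341 = 1.118775 + 0.300006 = 1.418781.
Q̄ = (S₀/π) × [bracket] = (2282/π) × 1.418781 = 1031 W/m².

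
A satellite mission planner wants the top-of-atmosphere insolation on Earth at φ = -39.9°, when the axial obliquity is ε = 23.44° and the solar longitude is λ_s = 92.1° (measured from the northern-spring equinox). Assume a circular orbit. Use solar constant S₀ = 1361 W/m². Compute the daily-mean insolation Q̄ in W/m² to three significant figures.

Q̄ ≈ 152 W/m²

Solar declination: sin δ = sin ε · sin λ_s = sin 23.44° × sin 92.1° = 0.39752, so δ = +23.423°.
cos H₀ = −tan(-39.9°) tan(+23.423°) = 0.3622, H₀ = 1.2001 rad.
Bracket: H₀ sin φ sin δ + cos φ cos δ sin H₀ = 1.2001×-0.64145×0.39752 + 0.76717×0.91759×0.93209 = -0.306013 + 0.656142 = 0.350129.
Q̄ = (S₀/π) × [bracket] = (1361/π) × 0.350129 = 151.7 W/m².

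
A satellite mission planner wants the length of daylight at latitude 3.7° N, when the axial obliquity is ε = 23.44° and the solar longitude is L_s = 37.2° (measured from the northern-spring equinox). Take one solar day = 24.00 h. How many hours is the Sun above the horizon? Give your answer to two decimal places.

Solar declination: sin δ = sin ε · sin L_s = sin 23.44° × sin 37.2° = 0.24050, so δ = +13.916°.
cos h₀ = −tan ϕ · tan δ = −tan(+3.7°) × tan(+13.916°) = -0.0160, so h₀ = 1.5868 rad = 90.92°.
Daylight = 2h₀/(2π) × 24.00 h = (1.5868/π) × 24.00 = 12.12 h.

12.12 h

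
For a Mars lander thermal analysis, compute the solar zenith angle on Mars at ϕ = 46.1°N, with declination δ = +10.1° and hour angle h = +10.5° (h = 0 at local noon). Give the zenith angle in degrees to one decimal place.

cos θ_z = sin ϕ sin δ + cos ϕ cos δ cos h = 0.126361 + 0.671225 = 0.797586.
θ_z = arccos(0.797586) = 37.1°.

θ_z = 37.1°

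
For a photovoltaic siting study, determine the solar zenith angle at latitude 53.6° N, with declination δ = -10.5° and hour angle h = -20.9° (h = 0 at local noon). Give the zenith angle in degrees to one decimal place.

θ_z = 66.5°

cos θ_z = sin φ sin δ + cos φ cos δ cos h = -0.146680 + 0.545092 = 0.398412.
θ_z = arccos(0.398412) = 66.5°.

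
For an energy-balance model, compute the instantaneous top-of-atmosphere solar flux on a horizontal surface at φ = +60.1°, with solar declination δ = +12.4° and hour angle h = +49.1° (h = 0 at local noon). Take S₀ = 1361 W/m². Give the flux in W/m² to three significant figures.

cos θ_z = sin φ sin δ + cos φ cos δ cos h = 0.186153 + 0.318767 = 0.504920.
Flux = S₀ · cos θ_z = 1361 × 0.504920 = 687.2 W/m².

687 W/m²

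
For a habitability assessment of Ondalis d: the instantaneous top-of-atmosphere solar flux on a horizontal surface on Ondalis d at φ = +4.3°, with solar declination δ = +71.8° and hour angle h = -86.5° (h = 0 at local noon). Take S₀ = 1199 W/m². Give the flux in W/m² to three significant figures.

108 W/m²

cos θ_z = sin φ sin δ + cos φ cos δ cos h = 0.071228 + 0.019014 = 0.090242.
Flux = S₀ · cos θ_z = 1199 × 0.090242 = 108.2 W/m².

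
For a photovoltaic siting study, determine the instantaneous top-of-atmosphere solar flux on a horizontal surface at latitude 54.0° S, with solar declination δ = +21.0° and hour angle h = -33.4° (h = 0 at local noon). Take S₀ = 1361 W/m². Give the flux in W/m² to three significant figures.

cos θ_z = sin φ sin δ + cos φ cos δ cos h = -0.289926 + 0.458118 = 0.168192.
Flux = S₀ · cos θ_z = 1361 × 0.168192 = 228.9 W/m².

229 W/m²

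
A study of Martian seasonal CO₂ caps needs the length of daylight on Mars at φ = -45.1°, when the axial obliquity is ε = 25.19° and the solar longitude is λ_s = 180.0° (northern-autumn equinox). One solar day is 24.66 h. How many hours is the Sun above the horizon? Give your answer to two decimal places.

Solar declination: sin δ = sin ε · sin λ_s = sin 25.19° × sin 180.0° = 0.00000, so δ = +0.000°.
cos H₀ = −tan φ · tan δ = −tan(-45.1°) × tan(+0.000°) = 0.0000, so H₀ = 1.5708 rad = 90.00°.
Daylight = 2H₀/(2π) × 24.66 h = (1.5708/π) × 24.66 = 12.33 h.

12.33 h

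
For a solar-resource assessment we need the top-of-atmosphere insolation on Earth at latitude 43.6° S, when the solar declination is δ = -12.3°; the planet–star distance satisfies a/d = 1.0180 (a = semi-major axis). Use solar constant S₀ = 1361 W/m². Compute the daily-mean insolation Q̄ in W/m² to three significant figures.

Q̄ ≈ 428 W/m²

cos H₀ = −tan(-43.6°) tan(-12.300°) = -0.2076, H₀ = 1.7800 rad.
Bracket: H₀ sin φ sin δ + cos φ cos δ sin H₀ = 1.7800×-0.68962×-0.21303 + 0.72417×0.97705×0.97821 = 0.261499 + 0.692133 = 0.953632.
Inverse-square distance factor (a/d)² = 1.0180² = 1.036324.
Q̄ = (S₀/π) × 1.036324 × [bracket] = (1361/π) × 1.036324 × 0.953632 = 428.1 W/m².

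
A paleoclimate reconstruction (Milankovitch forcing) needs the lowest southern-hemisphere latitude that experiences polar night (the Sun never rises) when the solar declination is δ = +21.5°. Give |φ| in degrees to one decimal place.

Polar night requires cos H₀ = −tan φ tan δ ≥ 1, i.e. tan φ tan δ ≤ −1.
The boundary is |tan φ| · |tan δ| = 1, so |φ| = 90° − |δ| = 90° − 21.5° = 68.5° in the southern hemisphere.

|φ| = 68.5°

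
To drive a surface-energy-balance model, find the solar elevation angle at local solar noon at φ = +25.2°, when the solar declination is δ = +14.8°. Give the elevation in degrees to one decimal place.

79.6°

At local noon the hour angle is zero, so the zenith angle equals |φ − δ| = |+25.2° − (+14.800°)| = 10.400°.
Elevation = 90° − 10.400° = 79.6°.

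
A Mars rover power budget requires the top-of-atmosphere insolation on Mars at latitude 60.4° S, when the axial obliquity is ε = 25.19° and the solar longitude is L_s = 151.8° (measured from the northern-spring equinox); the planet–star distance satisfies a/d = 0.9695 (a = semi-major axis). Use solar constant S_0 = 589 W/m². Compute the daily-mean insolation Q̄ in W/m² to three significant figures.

Q̄ ≈ 42.5 W/m²

Solar declination: sin δ = sin ε · sin L_s = sin 25.19° × sin 151.8° = 0.20113, so δ = +11.603°.
cos h₀ = −tan(-60.4°) tan(+11.603°) = 0.3614, h₀ = 1.2010 rad.
Bracket: h₀ sin ϕ sin δ + cos ϕ cos δ sin h₀ = 1.2010×-0.86949×0.20113 + 0.49394×0.97957×0.93240 = -0.210032 + 0.451141 = 0.241109.
Inverse-square distance factor (a/d)² = 0.9695² = 0.939930.
Q̄ = (S_0/π) × 0.939930 × [bracket] = (589/π) × 0.939930 × 0.241109 = 42.49 W/m².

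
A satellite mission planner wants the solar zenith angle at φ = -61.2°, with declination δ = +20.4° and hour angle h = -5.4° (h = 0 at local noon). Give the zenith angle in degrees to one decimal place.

θ_z = 81.7°

cos θ_z = sin φ sin δ + cos φ cos δ cos h = -0.305456 + 0.449535 = 0.144079.
θ_z = arccos(0.144079) = 81.7°.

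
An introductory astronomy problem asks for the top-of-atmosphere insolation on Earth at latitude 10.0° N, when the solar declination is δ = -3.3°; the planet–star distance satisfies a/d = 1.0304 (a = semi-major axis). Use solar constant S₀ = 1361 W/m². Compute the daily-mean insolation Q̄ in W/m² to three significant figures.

cos H₀ = −tan(+10.0°) tan(-3.300°) = 0.0102, H₀ = 1.5606 rad.
Bracket: H₀ sin φ sin δ + cos φ cos δ sin H₀ = 1.5606×0.17365×-0.05756 + 0.98481×0.99834×0.99995 = -0.015599 + 0.983126 = 0.967527.
Inverse-square distance factor (a/d)² = 1.0304² = 1.061724.
Q̄ = (S₀/π) × 1.061724 × [bracket] = (1361/π) × 1.061724 × 0.967527 = 445.0 W/m².

Q̄ ≈ 445 W/m²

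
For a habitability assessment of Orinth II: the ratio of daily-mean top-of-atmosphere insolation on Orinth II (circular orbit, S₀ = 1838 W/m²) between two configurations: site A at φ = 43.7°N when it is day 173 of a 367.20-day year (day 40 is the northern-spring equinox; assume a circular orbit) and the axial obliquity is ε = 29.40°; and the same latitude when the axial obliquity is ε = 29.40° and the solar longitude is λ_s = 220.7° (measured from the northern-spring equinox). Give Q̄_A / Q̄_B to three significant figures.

Q̄_A / Q̄_B ≈ 3.02

— Configuration A (φ=+43.7°):
Solar longitude: λ_s = 360° × (173 − 40)/367.20 = 130.392°.
sin δ = sin 29.40° × sin 130.392° = 0.37389, so δ = +21.955°.
cos H₀ = −tan(+43.7°) tan(+21.955°) = -0.3852, H₀ = 1.9663 rad.
Bracket: H₀ sin φ sin δ + cos φ cos δ sin H₀ = 1.9663×0.69088×0.37389 + 0.72297×0.92747×0.92282 = 0.507921 + 0.618781 = 1.126702.
Q̄ = (S₀/π) × [bracket] = (1838/π) × 1.126702 = 659.18 W/m².
— Configuration B (φ=+43.7°):
Solar declination: sin δ = sin ε · sin λ_s = sin 29.40° × sin 220.7° = -0.32012, so δ = -18.670°.
cos H₀ = −tan(+43.7°) tan(-18.670°) = 0.3229, H₀ = 1.2420 rad.
Bracket: H₀ sin φ sin δ + cos φ cos δ sin H₀ = 1.2420×0.69088×-0.32012 + 0.72297×0.94738×0.94643 = -0.274686 + 0.648236 = 0.373550.
Q̄ = (S₀/π) × [bracket] = (1838/π) × 0.373550 = 218.55 W/m².
Ratio Q̄_A / Q̄_B = 659.18 / 218.55 = 3.016.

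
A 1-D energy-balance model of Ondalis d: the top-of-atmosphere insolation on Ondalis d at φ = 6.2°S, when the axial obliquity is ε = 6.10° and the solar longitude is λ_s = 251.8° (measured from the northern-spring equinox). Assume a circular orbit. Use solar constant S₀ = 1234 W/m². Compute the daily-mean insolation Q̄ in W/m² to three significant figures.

Q̄ ≈ 395 W/m²

Solar declination: sin δ = sin ε · sin λ_s = sin 6.10° × sin 251.8° = -0.10095, so δ = -5.794°.
cos H₀ = −tan(-6.2°) tan(-5.794°) = -0.0110, H₀ = 1.5818 rad.
Bracket: H₀ sin φ sin δ + cos φ cos δ sin H₀ = 1.5818×-0.10800×-0.10095 + 0.99415×0.99489×0.99994 = 0.017246 + 0.989011 = 1.006257.
Q̄ = (S₀/π) × [bracket] = (1234/π) × 1.006257 = 395.3 W/m².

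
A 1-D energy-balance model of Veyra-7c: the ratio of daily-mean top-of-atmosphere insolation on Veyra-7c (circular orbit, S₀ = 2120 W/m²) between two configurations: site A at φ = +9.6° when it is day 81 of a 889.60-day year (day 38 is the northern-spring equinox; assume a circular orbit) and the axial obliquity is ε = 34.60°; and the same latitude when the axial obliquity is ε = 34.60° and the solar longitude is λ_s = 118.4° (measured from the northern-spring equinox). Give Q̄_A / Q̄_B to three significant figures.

Q̄_A / Q̄_B ≈ 1.03

— Configuration A (φ=+9.6°):
Solar longitude: λ_s = 360° × (81 − 38)/889.60 = 17.401°.
sin δ = sin 34.60° × sin 17.401° = 0.16982, so δ = +9.777°.
cos H₀ = −tan(+9.6°) tan(+9.777°) = -0.0291, H₀ = 1.5999 rad.
Bracket: H₀ sin φ sin δ + cos φ cos δ sin H₀ = 1.5999×0.16677×0.16982 + 0.98600×0.98548×0.99958 = 0.045311 + 0.971275 = 1.016586.
Q̄ = (S₀/π) × [bracket] = (2120/π) × 1.016586 = 686.01 W/m².
— Configuration B (φ=+9.6°):
Solar declination: sin δ = sin ε · sin λ_s = sin 34.60° × sin 118.4° = 0.49950, so δ = +29.967°.
cos H₀ = −tan(+9.6°) tan(+29.967°) = -0.0975, H₀ = 1.6685 rad.
Bracket: H₀ sin φ sin δ + cos φ cos δ sin H₀ = 1.6685×0.16677×0.49950 + 0.98600×0.86631×0.99523 = 0.138989 + 0.850107 = 0.989096.
Q̄ = (S₀/π) × [bracket] = (2120/π) × 0.989096 = 667.46 W/m².
Ratio Q̄_A / Q̄_B = 686.01 / 667.46 = 1.028.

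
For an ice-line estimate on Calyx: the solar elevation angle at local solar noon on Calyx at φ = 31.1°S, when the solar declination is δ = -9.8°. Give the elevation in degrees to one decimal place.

At local noon the hour angle is zero, so the zenith angle equals |φ − δ| = |-31.1° − (-9.800°)| = 21.300°.
Elevation = 90° − 21.300° = 68.7°.

68.7°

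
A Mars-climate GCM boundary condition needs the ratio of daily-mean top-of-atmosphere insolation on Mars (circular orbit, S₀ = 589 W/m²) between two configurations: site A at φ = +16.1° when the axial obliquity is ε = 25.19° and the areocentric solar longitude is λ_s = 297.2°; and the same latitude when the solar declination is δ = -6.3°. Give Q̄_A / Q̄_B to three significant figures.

Q̄_A / Q̄_B ≈ 0.805

— Configuration A (φ=+16.1°):
sin δ = sin 25.19° × sin 297.2° = -0.37855, so δ = -22.244°.
cos H₀ = −tan(+16.1°) tan(-22.244°) = 0.1180, H₀ = 1.4525 rad.
Bracket: H₀ sin φ sin δ + cos φ cos δ sin H₀ = 1.4525×0.27731×-0.37855 + 0.96078×0.92558×0.99301 = -0.152477 + 0.883063 = 0.730586.
Q̄ = (S₀/π) × [bracket] = (589/π) × 0.730586 = 136.97 W/m².
— Configuration B (φ=+16.1°):
cos H₀ = −tan(+16.1°) tan(-6.300°) = 0.0319, H₀ = 1.5389 rad.
Bracket: H₀ sin φ sin δ + cos φ cos δ sin H₀ = 1.5389×0.27731×-0.10973 + 0.96078×0.99396×0.99949 = -0.046828 + 0.954490 = 0.907662.
Q̄ = (S₀/π) × [bracket] = (589/π) × 0.907662 = 170.17 W/m².
Ratio Q̄_A / Q̄_B = 136.97 / 170.17 = 0.8049.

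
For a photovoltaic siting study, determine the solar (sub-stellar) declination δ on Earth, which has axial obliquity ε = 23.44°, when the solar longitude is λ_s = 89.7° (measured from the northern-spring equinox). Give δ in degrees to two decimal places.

sin δ = sin ε · sin λ_s = sin 23.44° × sin 89.7° = 0.397783.
δ = arcsin(0.397783) = +23.44°.

δ = +23.44°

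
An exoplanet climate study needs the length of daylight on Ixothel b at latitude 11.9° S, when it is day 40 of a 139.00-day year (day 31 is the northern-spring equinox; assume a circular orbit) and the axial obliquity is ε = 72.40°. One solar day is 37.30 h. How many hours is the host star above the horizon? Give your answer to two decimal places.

Solar longitude: λ_s = 360° × (40 − 31)/139.00 = 23.309°.
sin δ = sin 72.40° × sin 23.309° = 0.37717, so δ = +22.159°.
cos H₀ = −tan φ · tan δ = −tan(-11.9°) × tan(+22.159°) = 0.0858, so H₀ = 1.4849 rad = 85.08°.
Daylight = 2H₀/(2π) × 37.30 h = (1.4849/π) × 37.30 = 17.63 h.

17.63 h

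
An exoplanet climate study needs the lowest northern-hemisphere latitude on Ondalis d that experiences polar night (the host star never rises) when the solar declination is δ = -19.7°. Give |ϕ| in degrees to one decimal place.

Polar night requires cos h₀ = −tan ϕ tan δ ≥ 1, i.e. tan ϕ tan δ ≤ −1.
The boundary is |tan ϕ| · |tan δ| = 1, so |ϕ| = 90° − |δ| = 90° − 19.7° = 70.3° in the northern hemisphere.

|ϕ| = 70.3°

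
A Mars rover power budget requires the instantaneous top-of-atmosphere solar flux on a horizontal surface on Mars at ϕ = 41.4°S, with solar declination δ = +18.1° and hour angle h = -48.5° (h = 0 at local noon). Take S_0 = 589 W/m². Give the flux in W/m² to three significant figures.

157 W/m²

cos θ_z = sin ϕ sin δ + cos ϕ cos δ cos h = -0.205454 + 0.472443 = 0.266989.
Flux = S_0 · cos θ_z = 589 × 0.266989 = 157.3 W/m².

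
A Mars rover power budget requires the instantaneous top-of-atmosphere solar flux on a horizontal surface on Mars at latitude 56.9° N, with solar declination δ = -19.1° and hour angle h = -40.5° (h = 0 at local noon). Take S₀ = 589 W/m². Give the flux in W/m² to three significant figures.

cos θ_z = sin φ sin δ + cos φ cos δ cos h = -0.274117 + 0.392399 = 0.118282.
Flux = S₀ · cos θ_z = 589 × 0.118282 = 69.67 W/m².

69.7 W/m²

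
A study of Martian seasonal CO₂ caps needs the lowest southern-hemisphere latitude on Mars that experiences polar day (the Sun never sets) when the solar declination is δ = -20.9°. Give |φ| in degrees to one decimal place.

Polar day requires cos H₀ = −tan φ tan δ ≤ −1, i.e. tan φ tan δ ≥ 1.
The boundary is |tan φ| · |tan δ| = 1, so |φ| = 90° − |δ| = 90° − 20.9° = 69.1° in the southern hemisphere.

|φ| = 69.1°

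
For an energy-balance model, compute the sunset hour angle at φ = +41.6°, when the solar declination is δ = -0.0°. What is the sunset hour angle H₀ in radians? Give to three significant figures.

cos H₀ = −tan φ · tan δ = −tan(+41.6°) × tan(-0.000°) = 0.0000, so H₀ = 1.5708 rad = 90.00°.

H₀ = 1.57 rad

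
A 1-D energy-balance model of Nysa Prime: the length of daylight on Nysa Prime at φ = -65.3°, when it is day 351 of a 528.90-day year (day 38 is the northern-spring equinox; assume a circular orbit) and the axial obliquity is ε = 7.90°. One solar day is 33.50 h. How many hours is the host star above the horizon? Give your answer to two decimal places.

18.50 h

Solar longitude: λ_s = 360° × (351 − 38)/528.90 = 213.046°.
sin δ = sin 7.90° × sin 213.046° = -0.07495, so δ = -4.298°.
cos H₀ = −tan φ · tan δ = −tan(-65.3°) × tan(-4.298°) = -0.1634, so H₀ = 1.7349 rad = 99.41°.
Daylight = 2H₀/(2π) × 33.50 h = (1.7349/π) × 33.50 = 18.50 h.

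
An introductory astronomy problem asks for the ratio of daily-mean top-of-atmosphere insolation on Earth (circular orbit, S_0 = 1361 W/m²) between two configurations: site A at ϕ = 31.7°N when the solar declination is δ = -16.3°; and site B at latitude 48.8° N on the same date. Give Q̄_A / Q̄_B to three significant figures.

— Configuration A (ϕ=+31.7°):
cos h₀ = −tan(+31.7°) tan(-16.300°) = 0.1806, h₀ = 1.3892 rad.
Bracket: h₀ sin ϕ sin δ + cos ϕ cos δ sin h₀ = 1.3892×0.52547×-0.28067 + 0.85081×0.95981×0.98356 = -0.204884 + 0.803191 = 0.598307.
Q̄ = (S_0/π) × [bracket] = (1361/π) × 0.598307 = 259.20 W/m².
— Configuration B (ϕ=+48.8°):
cos h₀ = −tan(+48.8°) tan(-16.300°) = 0.3340, h₀ = 1.2302 rad.
Bracket: h₀ sin ϕ sin δ + cos ϕ cos δ sin h₀ = 1.2302×0.75241×-0.28067 + 0.65869×0.95981×0.94256 = -0.259792 + 0.595903 = 0.336111.
Q̄ = (S_0/π) × [bracket] = (1361/π) × 0.336111 = 145.61 W/m².
Ratio Q̄_A / Q̄_B = 259.20 / 145.61 = 1.780.

Q̄_A / Q̄_B ≈ 1.78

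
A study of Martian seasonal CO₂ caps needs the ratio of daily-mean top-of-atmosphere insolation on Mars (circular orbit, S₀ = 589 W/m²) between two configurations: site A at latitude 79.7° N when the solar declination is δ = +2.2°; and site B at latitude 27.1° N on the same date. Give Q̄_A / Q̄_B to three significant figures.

Q̄_A / Q̄_B ≈ 0.264

— Configuration A (φ=+79.7°):
cos H₀ = −tan(+79.7°) tan(+2.200°) = -0.2114, H₀ = 1.7838 rad.
Bracket: H₀ sin φ sin δ + cos φ cos δ sin H₀ = 1.7838×0.98389×0.03839 + 0.17880×0.99926×0.97740 = 0.067377 + 0.174630 = 0.242007.
Q̄ = (S₀/π) × [bracket] = (589/π) × 0.242007 = 45.373 W/m².
— Configuration B (φ=+27.1°):
cos H₀ = −tan(+27.1°) tan(+2.200°) = -0.0197, H₀ = 1.5905 rad.
Bracket: H₀ sin φ sin δ + cos φ cos δ sin H₀ = 1.5905×0.45554×0.03839 + 0.89021×0.99926×0.99981 = 0.027815 + 0.889382 = 0.917197.
Q̄ = (S₀/π) × [bracket] = (589/π) × 0.917197 = 171.96 W/m².
Ratio Q̄_A / Q̄_B = 45.373 / 171.96 = 0.2639.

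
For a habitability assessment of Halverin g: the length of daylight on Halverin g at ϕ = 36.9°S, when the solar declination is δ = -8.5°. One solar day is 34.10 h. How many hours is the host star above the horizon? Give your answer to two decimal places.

18.27 h

cos h₀ = −tan ϕ · tan δ = −tan(-36.9°) × tan(-8.500°) = -0.1122, so h₀ = 1.6832 rad = 96.44°.
Daylight = 2h₀/(2π) × 34.10 h = (1.6832/π) × 34.10 = 18.27 h.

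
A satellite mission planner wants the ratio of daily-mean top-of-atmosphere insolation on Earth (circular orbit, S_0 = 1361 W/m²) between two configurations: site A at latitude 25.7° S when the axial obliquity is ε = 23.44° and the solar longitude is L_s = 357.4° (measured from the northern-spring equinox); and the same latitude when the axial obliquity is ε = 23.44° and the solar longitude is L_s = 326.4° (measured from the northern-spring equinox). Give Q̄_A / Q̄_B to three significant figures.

Q̄_A / Q̄_B ≈ 0.883

— Configuration A (ϕ=-25.7°):
Solar declination: sin δ = sin ε · sin L_s = sin 23.44° × sin 357.4° = -0.01804, so δ = -1.034°.
cos h₀ = −tan(-25.7°) tan(-1.034°) = -0.0087, h₀ = 1.5795 rad.
Bracket: h₀ sin ϕ sin δ + cos ϕ cos δ sin h₀ = 1.5795×-0.43366×-0.01804 + 0.90108×0.99984×0.99996 = 0.012357 + 0.900900 = 0.913257.
Q̄ = (S_0/π) × [bracket] = (1361/π) × 0.913257 = 395.64 W/m².
— Configuration B (ϕ=-25.7°):
Solar declination: sin δ = sin ε · sin L_s = sin 23.44° × sin 326.4° = -0.22013, so δ = -12.717°.
cos h₀ = −tan(-25.7°) tan(-12.717°) = -0.1086, h₀ = 1.6796 rad.
Bracket: h₀ sin ϕ sin δ + cos ϕ cos δ sin h₀ = 1.6796×-0.43366×-0.22013 + 0.90108×0.97547×0.99408 = 0.160337 + 0.873773 = 1.034110.
Q̄ = (S_0/π) × [bracket] = (1361/π) × 1.034110 = 448.00 W/m².
Ratio Q̄_A / Q̄_B = 395.64 / 448.00 = 0.8831.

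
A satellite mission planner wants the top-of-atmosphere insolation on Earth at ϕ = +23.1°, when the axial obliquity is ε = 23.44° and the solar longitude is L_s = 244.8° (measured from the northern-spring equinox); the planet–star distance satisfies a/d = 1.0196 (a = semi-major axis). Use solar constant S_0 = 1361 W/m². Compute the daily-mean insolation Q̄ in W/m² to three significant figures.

Q̄ ≈ 292 W/m²

Solar declination: sin δ = sin ε · sin L_s = sin 23.44° × sin 244.8° = -0.35993, so δ = -21.096°.
cos h₀ = −tan(+23.1°) tan(-21.096°) = 0.1646, h₀ = 1.4055 rad.
Bracket: h₀ sin ϕ sin δ + cos ϕ cos δ sin h₀ = 1.4055×0.39234×-0.35993 + 0.91982×0.93298×0.98637 = -0.198478 + 0.846477 = 0.647999.
Inverse-square distance factor (a/d)² = 1.0196² = 1.039584.
Q̄ = (S_0/π) × 1.039584 × [bracket] = (1361/π) × 1.039584 × 0.647999 = 291.8 W/m².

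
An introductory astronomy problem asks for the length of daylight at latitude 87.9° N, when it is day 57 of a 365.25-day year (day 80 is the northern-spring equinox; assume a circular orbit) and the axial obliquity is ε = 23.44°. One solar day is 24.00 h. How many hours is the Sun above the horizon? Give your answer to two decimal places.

Solar longitude: λ_s = 360° × (57 − 80)/365.25 = -22.669°, i.e. -22.669° + 360° = 337.331°.
sin δ = sin 23.44° × sin 337.331° = -0.15331, so δ = -8.819°.
cos H₀ = −tan φ · tan δ = 4.2311 ≥ 1, so the Sun never rises (polar night) and H₀ = 0.
Daylight = 2H₀/(2π) × 24.00 h = (0.0000/π) × 24.00 = 0.00 h.

0.00 h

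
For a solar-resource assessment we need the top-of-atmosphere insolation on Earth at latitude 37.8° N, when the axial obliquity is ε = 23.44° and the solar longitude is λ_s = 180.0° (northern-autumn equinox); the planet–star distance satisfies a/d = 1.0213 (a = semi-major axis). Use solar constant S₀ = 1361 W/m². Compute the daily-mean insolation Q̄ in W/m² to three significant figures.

Solar declination: sin δ = sin ε · sin λ_s = sin 23.44° × sin 180.0° = 0.00000, so δ = +0.000°.
cos H₀ = −tan(+37.8°) tan(+0.000°) = -0.0000, H₀ = 1.5708 rad.
Bracket: H₀ sin φ sin δ + cos φ cos δ sin H₀ = 1.5708×0.61291×0.00000 + 0.79016×1.00000×1.00000 = 0.000000 + 0.790160 = 0.790160.
Inverse-square distance factor (a/d)² = 1.0213² = 1.043054.
Q̄ = (S₀/π) × 1.043054 × [bracket] = (1361/π) × 1.043054 × 0.790160 = 357.1 W/m².

Q̄ ≈ 357 W/m²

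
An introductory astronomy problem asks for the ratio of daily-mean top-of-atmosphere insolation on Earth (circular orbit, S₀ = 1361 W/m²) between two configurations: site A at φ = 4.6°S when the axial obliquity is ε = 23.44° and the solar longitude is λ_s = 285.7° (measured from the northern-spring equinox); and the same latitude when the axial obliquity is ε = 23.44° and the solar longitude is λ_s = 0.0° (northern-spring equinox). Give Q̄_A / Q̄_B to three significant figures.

Q̄_A / Q̄_B ≈ 0.973

— Configuration A (φ=-4.6°):
Solar declination: sin δ = sin ε · sin λ_s = sin 23.44° × sin 285.7° = -0.38295, so δ = -22.516°.
cos H₀ = −tan(-4.6°) tan(-22.516°) = -0.0334, H₀ = 1.6042 rad.
Bracket: H₀ sin φ sin δ + cos φ cos δ sin H₀ = 1.6042×-0.08020×-0.38295 + 0.99678×0.92377×0.99944 = 0.049269 + 0.920280 = 0.969549.
Q̄ = (S₀/π) × [bracket] = (1361/π) × 0.969549 = 420.03 W/m².
— Configuration B (φ=-4.6°):
Solar declination: sin δ = sin ε · sin λ_s = sin 23.44° × sin 0.0° = 0.00000, so δ = +0.000°.
cos H₀ = −tan(-4.6°) tan(+0.000°) = 0.0000, H₀ = 1.5708 rad.
Bracket: H₀ sin φ sin δ + cos φ cos δ sin H₀ = 1.5708×-0.08020×0.00000 + 0.99678×1.00000×1.00000 = -0.000000 + 0.996780 = 0.996780.
Q̄ = (S₀/π) × [bracket] = (1361/π) × 0.996780 = 431.82 W/m².
Ratio Q̄_A / Q̄_B = 420.03 / 431.82 = 0.9727.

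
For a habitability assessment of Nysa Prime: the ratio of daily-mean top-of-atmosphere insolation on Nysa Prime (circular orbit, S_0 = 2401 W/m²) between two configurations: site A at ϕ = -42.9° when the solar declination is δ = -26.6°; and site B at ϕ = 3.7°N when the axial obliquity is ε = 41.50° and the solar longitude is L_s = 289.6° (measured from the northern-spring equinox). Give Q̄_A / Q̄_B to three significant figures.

Q̄_A / Q̄_B ≈ 1.68

— Configuration A (ϕ=-42.9°):
cos h₀ = −tan(-42.9°) tan(-26.600°) = -0.4653, h₀ = 2.0548 rad.
Bracket: h₀ sin ϕ sin δ + cos ϕ cos δ sin h₀ = 2.0548×-0.68072×-0.44776 + 0.73254×0.89415×0.88513 = 0.626301 + 0.579761 = 1.206062.
Q̄ = (S_0/π) × [bracket] = (2401/π) × 1.206062 = 921.75 W/m².
— Configuration B (ϕ=+3.7°):
Solar declination: sin δ = sin ε · sin L_s = sin 41.50° × sin 289.6° = -0.62423, so δ = -38.625°.
cos h₀ = −tan(+3.7°) tan(-38.625°) = 0.0517, h₀ = 1.5191 rad.
Bracket: h₀ sin ϕ sin δ + cos ϕ cos δ sin h₀ = 1.5191×0.06453×-0.62423 + 0.99792×0.78124×0.99866 = -0.061192 + 0.778570 = 0.717378.
Q̄ = (S_0/π) × [bracket] = (2401/π) × 0.717378 = 548.26 W/m².
Ratio Q̄_A / Q̄_B = 921.75 / 548.26 = 1.681.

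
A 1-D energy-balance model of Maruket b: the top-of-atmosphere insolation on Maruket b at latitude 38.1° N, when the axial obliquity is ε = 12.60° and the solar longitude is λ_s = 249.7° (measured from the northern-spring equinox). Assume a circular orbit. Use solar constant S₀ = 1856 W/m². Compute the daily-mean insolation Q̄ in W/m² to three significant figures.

Solar declination: sin δ = sin ε · sin λ_s = sin 12.60° × sin 249.7° = -0.20459, so δ = -11.806°.
cos H₀ = −tan(+38.1°) tan(-11.806°) = 0.1639, H₀ = 1.4062 rad.
Bracket: H₀ sin φ sin δ + cos φ cos δ sin H₀ = 1.4062×0.61704×-0.20459 + 0.78694×0.97885×0.98648 = -0.177519 + 0.759882 = 0.582363.
Q̄ = (S₀/π) × [bracket] = (1856/π) × 0.582363 = 344.1 W/m².

Q̄ ≈ 344 W/m²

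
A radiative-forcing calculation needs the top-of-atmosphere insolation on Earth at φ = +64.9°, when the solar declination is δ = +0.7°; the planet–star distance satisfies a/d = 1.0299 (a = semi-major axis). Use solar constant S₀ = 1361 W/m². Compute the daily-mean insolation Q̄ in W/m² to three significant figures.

Q̄ ≈ 203 W/m²

cos H₀ = −tan(+64.9°) tan(+0.700°) = -0.0261, H₀ = 1.5969 rad.
Bracket: H₀ sin φ sin δ + cos φ cos δ sin H₀ = 1.5969×0.90557×0.01222 + 0.42420×0.99993×0.99966 = 0.017671 + 0.424026 = 0.441697.
Inverse-square distance factor (a/d)² = 1.0299² = 1.060694.
Q̄ = (S₀/π) × 1.060694 × [bracket] = (1361/π) × 1.060694 × 0.441697 = 203.0 W/m².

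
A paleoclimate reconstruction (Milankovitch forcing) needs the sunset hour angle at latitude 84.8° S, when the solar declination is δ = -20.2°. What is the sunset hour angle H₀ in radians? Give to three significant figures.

Sunrise equation: cos H₀ = −tan φ · tan δ = -4.0429 ≤ −1, so the Sun never sets (polar day) and H₀ = π.

H₀ = 3.14 rad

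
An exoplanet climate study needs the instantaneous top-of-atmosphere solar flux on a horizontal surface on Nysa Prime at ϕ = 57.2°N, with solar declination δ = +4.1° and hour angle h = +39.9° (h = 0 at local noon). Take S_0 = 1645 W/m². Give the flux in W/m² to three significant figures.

cos θ_z = sin ϕ sin δ + cos ϕ cos δ cos h = 0.060098 + 0.414516 = 0.474614.
Flux = S_0 · cos θ_z = 1645 × 0.474614 = 780.7 W/m².

781 W/m²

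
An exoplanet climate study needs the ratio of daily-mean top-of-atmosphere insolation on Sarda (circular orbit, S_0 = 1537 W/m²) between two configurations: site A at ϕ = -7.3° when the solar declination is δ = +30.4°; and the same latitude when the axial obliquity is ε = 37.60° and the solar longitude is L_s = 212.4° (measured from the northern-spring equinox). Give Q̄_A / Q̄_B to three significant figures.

Q̄_A / Q̄_B ≈ 0.754

— Configuration A (ϕ=-7.3°):
cos h₀ = −tan(-7.3°) tan(+30.400°) = 0.0752, h₀ = 1.4956 rad.
Bracket: h₀ sin ϕ sin δ + cos ϕ cos δ sin h₀ = 1.4956×-0.12706×0.50603 + 0.99189×0.86251×0.99717 = -0.096161 + 0.853094 = 0.756933.
Q̄ = (S_0/π) × [bracket] = (1537/π) × 0.756933 = 370.32 W/m².
— Configuration B (ϕ=-7.3°):
Solar declination: sin δ = sin ε · sin L_s = sin 37.60° × sin 212.4° = -0.32693, so δ = -19.083°.
cos h₀ = −tan(-7.3°) tan(-19.083°) = -0.0443, h₀ = 1.6151 rad.
Bracket: h₀ sin ϕ sin δ + cos ϕ cos δ sin h₀ = 1.6151×-0.12706×-0.32693 + 0.99189×0.94505×0.99902 = 0.067091 + 0.936467 = 1.003558.
Q̄ = (S_0/π) × [bracket] = (1537/π) × 1.003558 = 490.98 W/m².
Ratio Q̄_A / Q̄_B = 370.32 / 490.98 = 0.7542.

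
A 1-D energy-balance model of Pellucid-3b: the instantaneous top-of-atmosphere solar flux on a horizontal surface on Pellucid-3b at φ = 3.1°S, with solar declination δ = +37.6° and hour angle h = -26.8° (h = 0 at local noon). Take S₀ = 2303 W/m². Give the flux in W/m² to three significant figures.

cos θ_z = sin φ sin δ + cos φ cos δ cos h = -0.032996 + 0.706152 = 0.673156.
Flux = S₀ · cos θ_z = 2303 × 0.673156 = 1550 W/m².

1.55e+03 W/m²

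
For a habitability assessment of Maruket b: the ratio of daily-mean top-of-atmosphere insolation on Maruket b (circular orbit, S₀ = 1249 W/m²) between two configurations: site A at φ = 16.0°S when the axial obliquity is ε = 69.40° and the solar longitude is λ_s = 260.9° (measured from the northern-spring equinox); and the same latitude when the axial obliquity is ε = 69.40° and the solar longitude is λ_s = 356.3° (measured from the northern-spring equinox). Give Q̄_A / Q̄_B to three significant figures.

— Configuration A (φ=-16.0°):
Solar declination: sin δ = sin ε · sin λ_s = sin 69.40° × sin 260.9° = -0.92428, so δ = -67.560°.
cos H₀ = −tan(-16.0°) tan(-67.560°) = -0.6943, H₀ = 2.3383 rad.
Bracket: H₀ sin φ sin δ + cos φ cos δ sin H₀ = 2.3383×-0.27564×-0.92428 + 0.96126×0.38172×0.71967 = 0.595725 + 0.264070 = 0.859795.
Q̄ = (S₀/π) × [bracket] = (1249/π) × 0.859795 = 341.83 W/m².
— Configuration B (φ=-16.0°):
Solar declination: sin δ = sin ε · sin λ_s = sin 69.40° × sin 356.3° = -0.06041, so δ = -3.463°.
cos H₀ = −tan(-16.0°) tan(-3.463°) = -0.0174, H₀ = 1.5882 rad.
Bracket: H₀ sin φ sin δ + cos φ cos δ sin H₀ = 1.5882×-0.27564×-0.06041 + 0.96126×0.99817×0.99985 = 0.026446 + 0.959357 = 0.985803.
Q̄ = (S₀/π) × [bracket] = (1249/π) × 0.985803 = 391.92 W/m².
Ratio Q̄_A / Q̄_B = 341.83 / 391.92 = 0.8722.

Q̄_A / Q̄_B ≈ 0.872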